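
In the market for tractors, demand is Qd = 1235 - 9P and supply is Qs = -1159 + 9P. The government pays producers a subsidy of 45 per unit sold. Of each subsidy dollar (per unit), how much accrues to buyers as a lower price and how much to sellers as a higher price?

Buyers gain 22.5 per unit; sellers gain 22.5 per unit

Pre-subsidy: 1235 - 9P = -1159 + 9P gives P* = 133, Q* = 38.
With the subsidy, sellers receive Ps = Pb + 45 for each unit, where Pb is the price buyers pay.
Supply in terms of Pb becomes Qs = -1159 + 9(Pb + 45) = -754 + 9Pb. Setting this equal to demand: 1235 - 9Pb = -754 + 9Pb, so Pb = 110.5.
Sellers receive Ps = 110.5 + 45 = 155.5; Q' = 1235 − 9·110.5 = 240.5.
Buyers' price falls by P* − Pb = 133 − 110.5 = 22.5; sellers' price rises by Ps − P* = 155.5 − 133 = 22.5.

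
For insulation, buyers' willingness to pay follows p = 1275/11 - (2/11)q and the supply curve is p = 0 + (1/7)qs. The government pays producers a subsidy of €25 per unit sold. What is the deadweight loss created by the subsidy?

Pre-subsidy: 1275/11 - (2/11)q = 0 + (1/7)q gives q* = 357 and p* = 51.
With the subsidy, sellers receive ps = pb + 25 for each unit, where pb is the price buyers pay.
On the curves, pb = 1275/11 - (2/11)q and ps = 0 + (1/7)q; the wedge ps − pb = 25 gives 0 + (1/7)q − (1275/11 - (2/11)q) = 25, so q' = 434.
Then pb = 1275/11 − (2/11)·434 = 37 and ps = 0 + (1/7)·434 = 62.
The subsidy expands output by 434 − 357 = 77 past the efficient level; on those units the gap between marginal cost and willingness to pay runs from 0 up to 25.
DWL = ½ × 25 × 77 = 962.5.

Deadweight loss = €962.5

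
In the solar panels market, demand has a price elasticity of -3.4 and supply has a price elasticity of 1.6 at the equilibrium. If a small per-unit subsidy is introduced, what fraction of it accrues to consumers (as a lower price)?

For a small subsidy around the equilibrium, the benefit split depends on the relative slopes, which at a point are proportional to the elasticities.
Buyer share = εs/(εs + |εd|) = 1.6/(1.6 + 3.4) = 0.32; seller share = |εd|/(εs + |εd|) = 0.68.

Consumer share = 0.32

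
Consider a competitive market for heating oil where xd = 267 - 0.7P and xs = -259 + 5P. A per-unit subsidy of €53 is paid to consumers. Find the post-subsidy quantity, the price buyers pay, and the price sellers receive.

x' = 4464/19; buyers pay 870/19; sellers receive 1877/19

Pre-subsidy: 267 - 0.7P = -259 + 5P gives P* = 5260/57, x* = 11537/57.
With the rebate, buyers effectively pay Pb = Ps − 53, where Ps is the price sellers receive.
Demand in terms of Ps becomes xd = 267 − 0.7(Ps − 53) = 304.1 - 0.7Ps. Setting this equal to supply: 304.1 - 0.7Ps = -259 + 5Ps, so Ps = 1877/19.
Buyers pay Pb = 1877/19 − 53 = 870/19; x' = -259 + 5·(1877/19) = 4464/19.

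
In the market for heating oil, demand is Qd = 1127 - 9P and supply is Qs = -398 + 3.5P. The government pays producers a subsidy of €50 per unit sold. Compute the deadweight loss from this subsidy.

Deadweight loss = €3150

Pre-subsidy: 1127 - 9P = -398 + 3.5P gives P* = 122, Q* = 29.
With the subsidy, sellers receive Ps = Pb + 50 for each unit, where Pb is the price buyers pay.
Supply in terms of Pb becomes Qs = -398 + 3.5(Pb + 50) = -223 + 3.5Pb. Setting this equal to demand: 1127 - 9Pb = -223 + 3.5Pb, so Pb = 108.
Sellers receive Ps = 108 + 50 = 158; Q' = 1127 − 9·108 = 155.
The subsidy expands output by 155 − 29 = 126 past the efficient level; on those units the gap between marginal cost and willingness to pay runs from 0 up to 50.
DWL = ½ × 50 × 126 = 3150.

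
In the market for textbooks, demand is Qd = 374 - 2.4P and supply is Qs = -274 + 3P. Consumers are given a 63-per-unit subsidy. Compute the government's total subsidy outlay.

Pre-subsidy: 374 - 2.4P = -274 + 3P gives P* = 120, Q* = 86.
With the rebate, buyers effectively pay Pb = Ps − 63, where Ps is the price sellers receive.
Demand in terms of Ps becomes Qd = 374 − 2.4(Ps − 63) = 525.2 - 2.4Ps. Setting this equal to supply: 525.2 - 2.4Ps = -274 + 3Ps, so Ps = 148.
Buyers pay Pb = 148 − 63 = 85; Q' = -274 + 3·148 = 170.
Government outlay = subsidy × quantity = 63 × 170 = 10710.

Government cost = 10710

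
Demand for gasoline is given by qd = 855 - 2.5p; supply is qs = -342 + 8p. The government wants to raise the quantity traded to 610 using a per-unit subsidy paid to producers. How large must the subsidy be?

Required subsidy s = 21 per unit

At q = 610, invert demand for the buyer price: pb = (855 − 610)/2.5 = 98; invert supply for the seller price: ps = (610 − (-342))/8 = 119.
The subsidy must fill the gap: s = ps − pb = 119 − 98 = 21.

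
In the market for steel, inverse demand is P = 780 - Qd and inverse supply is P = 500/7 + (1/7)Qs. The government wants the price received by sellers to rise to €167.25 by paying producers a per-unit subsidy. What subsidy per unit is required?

At a seller price of 167.25, quantity supplied is -500 + 7·167.25 = 670.75.
Buyers absorb 670.75 only when they pay Pb = 780 − 1·670.75 = 109.25.
s = Ps − Pb = 167.25 − 109.25 = 58.

Required subsidy s = €58 per unit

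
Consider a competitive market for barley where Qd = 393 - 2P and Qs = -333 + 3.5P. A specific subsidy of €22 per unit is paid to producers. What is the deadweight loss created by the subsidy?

Pre-subsidy: 393 - 2P = -333 + 3.5P gives P* = 132, Q* = 129.
With the subsidy, sellers receive Ps = Pb + 22 for each unit, where Pb is the price buyers pay.
Supply in terms of Pb becomes Qs = -333 + 3.5(Pb + 22) = -256 + 3.5Pb. Setting this equal to demand: 393 - 2Pb = -256 + 3.5Pb, so Pb = 118.
Sellers receive Ps = 118 + 22 = 140; Q' = 393 − 2·118 = 157.
The subsidy expands output by 157 − 129 = 28 past the efficient level; on those units the gap between marginal cost and willingness to pay runs from 0 up to 22.
DWL = ½ × 22 × 28 = 308.

Deadweight loss = €308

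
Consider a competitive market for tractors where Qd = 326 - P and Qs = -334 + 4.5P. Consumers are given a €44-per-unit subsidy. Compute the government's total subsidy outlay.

Government cost = €10648

Pre-subsidy: 326 - P = -334 + 4.5P gives P* = 120, Q* = 206.
With the rebate, buyers effectively pay Pb = Ps − 44, where Ps is the price sellers receive.
Demand in terms of Ps becomes Qd = 326 − 1(Ps − 44) = 370 - Ps. Setting this equal to supply: 370 - Ps = -334 + 4.5Ps, so Ps = 128.
Buyers pay Pb = 128 − 44 = 84; Q' = -334 + 4.5·128 = 242.
Government outlay = subsidy × quantity = 44 × 242 = 10648.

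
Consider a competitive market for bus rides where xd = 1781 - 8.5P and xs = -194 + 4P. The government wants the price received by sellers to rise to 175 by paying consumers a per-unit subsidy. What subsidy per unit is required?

Required subsidy s = 25 per unit

At a seller price of 175, quantity supplied is -194 + 4·175 = 506.
Buyers absorb 506 only when they pay Pb with 1781 − 8.5·Pb = 506, i.e. Pb = 150.
s = Ps − Pb = 175 − 150 = 25.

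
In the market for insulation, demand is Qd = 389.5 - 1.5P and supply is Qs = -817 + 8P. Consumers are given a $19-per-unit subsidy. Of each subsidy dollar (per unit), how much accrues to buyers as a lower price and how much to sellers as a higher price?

Buyers gain $16 per unit; sellers gain $3 per unit

Pre-subsidy: 389.5 - 1.5P = -817 + 8P gives P* = 127, Q* = 199.
With the rebate, buyers effectively pay Pb = Ps − 19, where Ps is the price sellers receive.
Demand in terms of Ps becomes Qd = 389.5 − 1.5(Ps − 19) = 418 - 1.5Ps. Setting this equal to supply: 418 - 1.5Ps = -817 + 8Ps, so Ps = 130.
Buyers pay Pb = 130 − 19 = 111; Q' = -817 + 8·130 = 223.
Buyers' price falls by P* − Pb = 127 − 111 = 16; sellers' price rises by Ps − P* = 130 − 127 = 3.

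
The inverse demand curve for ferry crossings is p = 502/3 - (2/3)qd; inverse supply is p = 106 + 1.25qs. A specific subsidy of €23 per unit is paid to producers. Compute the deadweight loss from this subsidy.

Pre-subsidy: 502/3 - (2/3)q = 106 + 1.25q gives q* = 32 and p* = 146.
With the subsidy, sellers receive ps = pb + 23 for each unit, where pb is the price buyers pay.
On the curves, pb = 502/3 - (2/3)q and ps = 106 + 1.25q; the wedge ps − pb = 23 gives 106 + 1.25q − (502/3 - (2/3)q) = 23, so q' = 44.
Then pb = 502/3 − (2/3)·44 = 138 and ps = 106 + 1.25·44 = 161.
The subsidy expands output by 44 − 32 = 12 past the efficient level; on those units the gap between marginal cost and willingness to pay runs from 0 up to 23.
DWL = ½ × 23 × 12 = 138.

Deadweight loss = €138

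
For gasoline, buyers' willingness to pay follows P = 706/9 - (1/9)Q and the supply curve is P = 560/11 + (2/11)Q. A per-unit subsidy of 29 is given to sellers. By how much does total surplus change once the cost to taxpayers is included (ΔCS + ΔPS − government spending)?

Net change in total surplus = -1435.5

Pre-subsidy: 706/9 - (1/9)Q = 560/11 + (2/11)Q gives Q* = 94 and P* = 68.
With the subsidy, sellers receive Ps = Pb + 29 for each unit, where Pb is the price buyers pay.
On the curves, Pb = 706/9 - (1/9)Q and Ps = 560/11 + (2/11)Q; the wedge Ps − Pb = 29 gives 560/11 + (2/11)Q − (706/9 - (1/9)Q) = 29, so Q' = 193.
Then Pb = 706/9 − (1/9)·193 = 57 and Ps = 560/11 + (2/11)·193 = 86.
ΔCS = ½(94 + 193)(68 − 57) = 1578.5; ΔPS = ½(94 + 193)(86 − 68) = 2583.
Government spending = 29 × 193 = 5597.
Net change = 1578.5 + 2583 − 5597 = -1435.5. The loss equals the DWL triangle ½·29·99.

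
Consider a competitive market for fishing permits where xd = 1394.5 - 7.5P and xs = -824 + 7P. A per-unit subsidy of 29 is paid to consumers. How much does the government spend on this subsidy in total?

Government cost = 10208

Pre-subsidy: 1394.5 - 7.5P = -824 + 7P gives P* = 153, x* = 247.
With the rebate, buyers effectively pay Pb = Ps − 29, where Ps is the price sellers receive.
Demand in terms of Ps becomes xd = 1394.5 − 7.5(Ps − 29) = 1612 - 7.5Ps. Setting this equal to supply: 1612 - 7.5Ps = -824 + 7Ps, so Ps = 168.
Buyers pay Pb = 168 − 29 = 139; x' = -824 + 7·168 = 352.
Government outlay = subsidy × quantity = 29 × 352 = 10208.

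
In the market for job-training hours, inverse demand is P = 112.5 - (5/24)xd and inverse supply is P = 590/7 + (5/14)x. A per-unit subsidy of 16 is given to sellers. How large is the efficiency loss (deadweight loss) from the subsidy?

Deadweight loss = 21504/95

Pre-subsidy: 112.5 - (5/24)x = 590/7 + (5/14)x gives x* = 948/19 and P* = 1940/19.
With the subsidy, sellers receive Ps = Pb + 16 for each unit, where Pb is the price buyers pay.
On the curves, Pb = 112.5 - (5/24)x and Ps = 590/7 + (5/14)x; the wedge Ps − Pb = 16 gives 590/7 + (5/14)x − (112.5 - (5/24)x) = 16, so x' = 7428/95.
Then Pb = 112.5 − (5/24)·(7428/95) = 1828/19 and Ps = 590/7 + (5/14)·(7428/95) = 2132/19.
The subsidy expands output by 7428/95 − 948/19 = 2688/95 past the efficient level; on those units the gap between marginal cost and willingness to pay runs from 0 up to 16.
DWL = ½ × 16 × 2688/95 = 21504/95.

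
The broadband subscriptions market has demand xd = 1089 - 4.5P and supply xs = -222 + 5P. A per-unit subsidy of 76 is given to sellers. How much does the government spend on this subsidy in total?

Government cost = 49248

Pre-subsidy: 1089 - 4.5P = -222 + 5P gives P* = 138, x* = 468.
With the subsidy, sellers receive Ps = Pb + 76 for each unit, where Pb is the price buyers pay.
Supply in terms of Pb becomes xs = -222 + 5(Pb + 76) = 158 + 5Pb. Setting this equal to demand: 1089 - 4.5Pb = 158 + 5Pb, so Pb = 98.
Sellers receive Ps = 98 + 76 = 174; x' = 1089 − 4.5·98 = 648.
Government outlay = subsidy × quantity = 76 × 648 = 49248.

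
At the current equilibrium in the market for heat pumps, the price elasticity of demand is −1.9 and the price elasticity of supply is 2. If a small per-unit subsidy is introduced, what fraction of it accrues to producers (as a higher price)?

For a small subsidy around the equilibrium, the benefit split depends on the relative slopes, which at a point are proportional to the elasticities.
Buyer share = εs/(εs + |εd|) = 2/(2 + 1.9) = 20/39; seller share = |εd|/(εs + |εd|) = 19/39.
So producers capture 19/39 of the subsidy.

Producer share = 19/39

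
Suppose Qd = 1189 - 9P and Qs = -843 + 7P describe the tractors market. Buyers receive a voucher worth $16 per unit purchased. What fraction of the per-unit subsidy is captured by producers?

Producer share = 0.5625

Pre-subsidy: 1189 - 9P = -843 + 7P gives P* = 127, Q* = 46.
With the rebate, buyers effectively pay Pb = Ps − 16, where Ps is the price sellers receive.
Demand in terms of Ps becomes Qd = 1189 − 9(Ps − 16) = 1333 - 9Ps. Setting this equal to supply: 1333 - 9Ps = -843 + 7Ps, so Ps = 136.
Buyers pay Pb = 136 − 16 = 120; Q' = -843 + 7·136 = 109.
Buyers' price falls by P* − Pb = 127 − 120 = 7; sellers' price rises by Ps − P* = 136 − 127 = 9.
So producers capture 9/16 = 0.5625 of each unit of subsidy.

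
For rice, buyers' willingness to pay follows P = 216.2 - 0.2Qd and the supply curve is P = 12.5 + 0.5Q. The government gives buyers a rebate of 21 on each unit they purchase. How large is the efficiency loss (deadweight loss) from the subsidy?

Pre-subsidy: 216.2 - 0.2Q = 12.5 + 0.5Q gives Q* = 291 and P* = 158.
With the rebate, buyers effectively pay Pb = Ps − 21, where Ps is the price sellers receive.
On the curves, Pb = 216.2 - 0.2Q and Ps = 12.5 + 0.5Q; the wedge Ps − Pb = 21 gives 12.5 + 0.5Q − (216.2 - 0.2Q) = 21, so Q' = 321.
Then Pb = 216.2 − 0.2·321 = 152 and Ps = 12.5 + 0.5·321 = 173.
The subsidy expands output by 321 − 291 = 30 past the efficient level; on those units the gap between marginal cost and willingness to pay runs from 0 up to 21.
DWL = ½ × 21 × 30 = 315.

Deadweight loss = 315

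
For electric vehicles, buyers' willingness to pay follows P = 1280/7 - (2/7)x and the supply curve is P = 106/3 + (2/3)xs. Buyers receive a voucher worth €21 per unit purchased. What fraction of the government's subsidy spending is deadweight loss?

Pre-subsidy: 1280/7 - (2/7)x = 106/3 + (2/3)x gives x* = 154.9 and P* = 138.6.
With the rebate, buyers effectively pay Pb = Ps − 21, where Ps is the price sellers receive.
On the curves, Pb = 1280/7 - (2/7)x and Ps = 106/3 + (2/3)x; the wedge Ps − Pb = 21 gives 106/3 + (2/3)x − (1280/7 - (2/7)x) = 21, so x' = 176.95.
Then Pb = 1280/7 − (2/7)·176.95 = 132.3 and Ps = 106/3 + (2/3)·176.95 = 153.3.
ΔCS = ½(154.9 + 176.95)(138.6 − 132.3) = 1045.3275; ΔPS = ½(154.9 + 176.95)(153.3 − 138.6) = 2439.0975.
Government spending = 21 × 176.95 = 3715.95.
DWL = ½ × 21 × (176.95 − 154.9) = 231.525; fraction = 231.525 / 3715.95 = 441/7078.

DWL / government spending = 441/7078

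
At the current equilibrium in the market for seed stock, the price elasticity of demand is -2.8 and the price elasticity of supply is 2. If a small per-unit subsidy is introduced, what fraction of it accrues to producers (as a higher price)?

For a small subsidy around the equilibrium, the benefit split depends on the relative slopes, which at a point are proportional to the elasticities.
Buyer share = εs/(εs + |εd|) = 2/(2 + 2.8) = 5/12; seller share = |εd|/(εs + |εd|) = 7/12.
So producers capture 7/12 of the subsidy.

Producer share = 7/12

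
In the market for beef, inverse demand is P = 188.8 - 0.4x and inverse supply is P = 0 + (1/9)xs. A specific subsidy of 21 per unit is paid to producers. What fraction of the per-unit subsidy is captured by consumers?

Pre-subsidy: 188.8 - 0.4x = 0 + (1/9)x gives x* = 8496/23 and P* = 944/23.
With the subsidy, sellers receive Ps = Pb + 21 for each unit, where Pb is the price buyers pay.
On the curves, Pb = 188.8 - 0.4x and Ps = 0 + (1/9)x; the wedge Ps − Pb = 21 gives 0 + (1/9)x − (188.8 - 0.4x) = 21, so x' = 9441/23.
Then Pb = 188.8 − 0.4·(9441/23) = 566/23 and Ps = 0 + (1/9)·(9441/23) = 1049/23.
Buyers' price falls by P* − Pb = 944/23 − 566/23 = 378/23; sellers' price rises by Ps − P* = 1049/23 − 944/23 = 105/23.
So consumers capture (378/23)/21 = 18/23 of each unit of subsidy.

Consumer share = 18/23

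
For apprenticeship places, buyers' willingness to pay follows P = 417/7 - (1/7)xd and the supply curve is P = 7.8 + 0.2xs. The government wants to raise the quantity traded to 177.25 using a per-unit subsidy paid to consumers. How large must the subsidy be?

Required subsidy s = 9 per unit

At x = 177.25, from the demand curve buyers pay Pb = 417/7 − (1/7)·177.25 = 34.25; from the supply curve sellers need Ps = 7.8 + 0.2·177.25 = 43.25.
The subsidy must fill the gap: s = Ps − Pb = 43.25 − 34.25 = 9.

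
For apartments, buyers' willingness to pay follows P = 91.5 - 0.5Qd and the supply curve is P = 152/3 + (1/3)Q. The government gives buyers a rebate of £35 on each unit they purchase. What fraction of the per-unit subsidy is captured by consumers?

Pre-subsidy: 91.5 - 0.5Q = 152/3 + (1/3)Q gives Q* = 49 and P* = 67.
With the rebate, buyers effectively pay Pb = Ps − 35, where Ps is the price sellers receive.
On the curves, Pb = 91.5 - 0.5Q and Ps = 152/3 + (1/3)Q; the wedge Ps − Pb = 35 gives 152/3 + (1/3)Q − (91.5 - 0.5Q) = 35, so Q' = 91.
Then Pb = 91.5 − 0.5·91 = 46 and Ps = 152/3 + (1/3)·91 = 81.
Buyers' price falls by P* − Pb = 67 − 46 = 21; sellers' price rises by Ps − P* = 81 − 67 = 14.
So consumers capture 21/35 = 0.6 of each unit of subsidy.

Consumer share = 0.6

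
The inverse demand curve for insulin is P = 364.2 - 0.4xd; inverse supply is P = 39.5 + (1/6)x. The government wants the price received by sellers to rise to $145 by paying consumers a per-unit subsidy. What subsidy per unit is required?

At a seller price of 145, quantity supplied is -237 + 6·145 = 633.
Buyers absorb 633 only when they pay Pb = 364.2 − 0.4·633 = 111.
s = Ps − Pb = 145 − 111 = 34.

Required subsidy s = $34 per unit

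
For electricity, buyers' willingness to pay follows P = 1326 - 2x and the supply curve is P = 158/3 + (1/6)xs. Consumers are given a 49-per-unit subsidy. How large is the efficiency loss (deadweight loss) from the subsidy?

Deadweight loss = 7203/13

Pre-subsidy: 1326 - 2x = 158/3 + (1/6)x gives x* = 7640/13 and P* = 1958/13.
With the rebate, buyers effectively pay Pb = Ps − 49, where Ps is the price sellers receive.
On the curves, Pb = 1326 - 2x and Ps = 158/3 + (1/6)x; the wedge Ps − Pb = 49 gives 158/3 + (1/6)x − (1326 - 2x) = 49, so x' = 7934/13.
Then Pb = 1326 − 2·(7934/13) = 1370/13 and Ps = 158/3 + (1/6)·(7934/13) = 2007/13.
The subsidy expands output by 7934/13 − 7640/13 = 294/13 past the efficient level; on those units the gap between marginal cost and willingness to pay runs from 0 up to 49.
DWL = ½ × 49 × 294/13 = 7203/13.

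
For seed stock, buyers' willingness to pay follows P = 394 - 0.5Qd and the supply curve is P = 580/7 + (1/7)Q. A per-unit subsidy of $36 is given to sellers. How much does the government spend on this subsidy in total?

Pre-subsidy: 394 - 0.5Q = 580/7 + (1/7)Q gives Q* = 484 and P* = 152.
With the subsidy, sellers receive Ps = Pb + 36 for each unit, where Pb is the price buyers pay.
On the curves, Pb = 394 - 0.5Q and Ps = 580/7 + (1/7)Q; the wedge Ps − Pb = 36 gives 580/7 + (1/7)Q − (394 - 0.5Q) = 36, so Q' = 540.
Then Pb = 394 − 0.5·540 = 124 and Ps = 580/7 + (1/7)·540 = 160.
Government outlay = subsidy × quantity = 36 × 540 = 19440.

Government cost = $19440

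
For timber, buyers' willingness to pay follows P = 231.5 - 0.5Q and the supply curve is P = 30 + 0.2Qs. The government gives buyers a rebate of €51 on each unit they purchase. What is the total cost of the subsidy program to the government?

Government cost = 128775/7

Pre-subsidy: 231.5 - 0.5Q = 30 + 0.2Q gives Q* = 2015/7 and P* = 613/7.
With the rebate, buyers effectively pay Pb = Ps − 51, where Ps is the price sellers receive.
On the curves, Pb = 231.5 - 0.5Q and Ps = 30 + 0.2Q; the wedge Ps − Pb = 51 gives 30 + 0.2Q − (231.5 - 0.5Q) = 51, so Q' = 2525/7.
Then Pb = 231.5 − 0.5·(2525/7) = 358/7 and Ps = 30 + 0.2·(2525/7) = 715/7.
Government outlay = subsidy × quantity = 51 × 2525/7 = 128775/7.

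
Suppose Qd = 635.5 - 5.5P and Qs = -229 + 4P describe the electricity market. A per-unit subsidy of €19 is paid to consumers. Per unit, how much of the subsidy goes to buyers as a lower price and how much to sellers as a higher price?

Buyers gain €8 per unit; sellers gain €11 per unit

Pre-subsidy: 635.5 - 5.5P = -229 + 4P gives P* = 91, Q* = 135.
With the rebate, buyers effectively pay Pb = Ps − 19, where Ps is the price sellers receive.
Demand in terms of Ps becomes Qd = 635.5 − 5.5(Ps − 19) = 740 - 5.5Ps. Setting this equal to supply: 740 - 5.5Ps = -229 + 4Ps, so Ps = 102.
Buyers pay Pb = 102 − 19 = 83; Q' = -229 + 4·102 = 179.
Buyers' price falls by P* − Pb = 91 − 83 = 8; sellers' price rises by Ps − P* = 102 − 91 = 11.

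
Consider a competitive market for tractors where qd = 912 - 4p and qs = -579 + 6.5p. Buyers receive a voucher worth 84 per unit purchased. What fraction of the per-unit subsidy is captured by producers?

Producer share = 8/21

Pre-subsidy: 912 - 4p = -579 + 6.5p gives p* = 142, q* = 344.
With the rebate, buyers effectively pay pb = ps − 84, where ps is the price sellers receive.
Demand in terms of ps becomes qd = 912 − 4(ps − 84) = 1248 - 4ps. Setting this equal to supply: 1248 - 4ps = -579 + 6.5ps, so ps = 174.
Buyers pay pb = 174 − 84 = 90; q' = -579 + 6.5·174 = 552.
Buyers' price falls by p* − pb = 142 − 90 = 52; sellers' price rises by ps − p* = 174 − 142 = 32.
So producers capture 32/84 = 8/21 of each unit of subsidy.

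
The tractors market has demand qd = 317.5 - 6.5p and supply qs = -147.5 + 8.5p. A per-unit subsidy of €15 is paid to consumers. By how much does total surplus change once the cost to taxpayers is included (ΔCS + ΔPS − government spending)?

Pre-subsidy: 317.5 - 6.5p = -147.5 + 8.5p gives p* = 31, q* = 116.
With the rebate, buyers effectively pay pb = ps − 15, where ps is the price sellers receive.
Demand in terms of ps becomes qd = 317.5 − 6.5(ps − 15) = 415 - 6.5ps. Setting this equal to supply: 415 - 6.5ps = -147.5 + 8.5ps, so ps = 37.5.
Buyers pay pb = 37.5 − 15 = 22.5; q' = -147.5 + 8.5·37.5 = 171.25.
ΔCS = ½(116 + 171.25)(31 − 22.5) = 1220.8125; ΔPS = ½(116 + 171.25)(37.5 − 31) = 933.5625.
Government spending = 15 × 171.25 = 2568.75.
Net change = 1220.8125 + 933.5625 − 2568.75 = -414.375. The loss equals the DWL triangle ½·15·55.25.

Net change in total surplus = -€414.375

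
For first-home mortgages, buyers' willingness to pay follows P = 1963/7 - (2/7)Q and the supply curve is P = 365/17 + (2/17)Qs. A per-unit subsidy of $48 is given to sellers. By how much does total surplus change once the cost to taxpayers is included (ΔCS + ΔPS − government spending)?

Net change in total surplus = -$2856

Pre-subsidy: 1963/7 - (2/7)Q = 365/17 + (2/17)Q gives Q* = 642 and P* = 97.
With the subsidy, sellers receive Ps = Pb + 48 for each unit, where Pb is the price buyers pay.
On the curves, Pb = 1963/7 - (2/7)Q and Ps = 365/17 + (2/17)Q; the wedge Ps − Pb = 48 gives 365/17 + (2/17)Q − (1963/7 - (2/7)Q) = 48, so Q' = 761.
Then Pb = 1963/7 − (2/7)·761 = 63 and Ps = 365/17 + (2/17)·761 = 111.
ΔCS = ½(642 + 761)(97 − 63) = 23851; ΔPS = ½(642 + 761)(111 − 97) = 9821.
Government spending = 48 × 761 = 36528.
Net change = 23851 + 9821 − 36528 = -2856. The loss equals the DWL triangle ½·48·119.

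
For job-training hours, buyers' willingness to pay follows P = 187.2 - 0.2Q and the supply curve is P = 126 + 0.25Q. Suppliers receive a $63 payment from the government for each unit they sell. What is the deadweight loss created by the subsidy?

Pre-subsidy: 187.2 - 0.2Q = 126 + 0.25Q gives Q* = 136 and P* = 160.
With the subsidy, sellers receive Ps = Pb + 63 for each unit, where Pb is the price buyers pay.
On the curves, Pb = 187.2 - 0.2Q and Ps = 126 + 0.25Q; the wedge Ps − Pb = 63 gives 126 + 0.25Q − (187.2 - 0.2Q) = 63, so Q' = 276.
Then Pb = 187.2 − 0.2·276 = 132 and Ps = 126 + 0.25·276 = 195.
The subsidy expands output by 276 − 136 = 140 past the efficient level; on those units the gap between marginal cost and willingness to pay runs from 0 up to 63.
DWL = ½ × 63 × 140 = 4410.

Deadweight loss = $4410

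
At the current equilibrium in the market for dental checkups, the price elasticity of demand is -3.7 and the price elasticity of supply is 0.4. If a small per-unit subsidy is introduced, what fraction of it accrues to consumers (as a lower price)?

For a small subsidy around the equilibrium, the benefit split depends on the relative slopes, which at a point are proportional to the elasticities.
Buyer share = εs/(εs + |εd|) = 0.4/(0.4 + 3.7) = 4/41; seller share = |εd|/(εs + |εd|) = 37/41.

Consumer share = 4/41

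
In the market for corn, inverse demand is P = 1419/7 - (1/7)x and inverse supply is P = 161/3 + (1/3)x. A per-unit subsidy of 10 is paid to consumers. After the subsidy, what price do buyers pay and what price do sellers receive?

Pre-subsidy: 1419/7 - (1/7)x = 161/3 + (1/3)x gives x* = 313 and P* = 158.
With the rebate, buyers effectively pay Pb = Ps − 10, where Ps is the price sellers receive.
On the curves, Pb = 1419/7 - (1/7)x and Ps = 161/3 + (1/3)x; the wedge Ps − Pb = 10 gives 161/3 + (1/3)x − (1419/7 - (1/7)x) = 10, so x' = 334.
Then Pb = 1419/7 − (1/7)·334 = 155 and Ps = 161/3 + (1/3)·334 = 165.

Buyers pay 155; sellers receive 165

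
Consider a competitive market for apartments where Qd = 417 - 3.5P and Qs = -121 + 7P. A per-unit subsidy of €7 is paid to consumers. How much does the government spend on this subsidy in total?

Government cost = €1778

Pre-subsidy: 417 - 3.5P = -121 + 7P gives P* = 1076/21, Q* = 713/3.
With the rebate, buyers effectively pay Pb = Ps − 7, where Ps is the price sellers receive.
Demand in terms of Ps becomes Qd = 417 − 3.5(Ps − 7) = 441.5 - 3.5Ps. Setting this equal to supply: 441.5 - 3.5Ps = -121 + 7Ps, so Ps = 375/7.
Buyers pay Pb = 375/7 − 7 = 326/7; Q' = -121 + 7·(375/7) = 254.
Government outlay = subsidy × quantity = 7 × 254 = 1778.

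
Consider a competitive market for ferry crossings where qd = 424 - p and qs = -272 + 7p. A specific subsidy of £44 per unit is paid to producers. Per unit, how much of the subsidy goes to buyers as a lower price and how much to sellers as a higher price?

Pre-subsidy: 424 - p = -272 + 7p gives p* = 87, q* = 337.
With the subsidy, sellers receive ps = pb + 44 for each unit, where pb is the price buyers pay.
Supply in terms of pb becomes qs = -272 + 7(pb + 44) = 36 + 7pb. Setting this equal to demand: 424 - pb = 36 + 7pb, so pb = 48.5.
Sellers receive ps = 48.5 + 44 = 92.5; q' = 424 − 1·48.5 = 375.5.
Buyers' price falls by p* − pb = 87 − 48.5 = 38.5; sellers' price rises by ps − p* = 92.5 − 87 = 5.5.

Buyers gain £38.5 per unit; sellers gain £5.5 per unit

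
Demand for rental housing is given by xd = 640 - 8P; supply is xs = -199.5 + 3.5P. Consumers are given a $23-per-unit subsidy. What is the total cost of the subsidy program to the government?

Pre-subsidy: 640 - 8P = -199.5 + 3.5P gives P* = 73, x* = 56.
With the rebate, buyers effectively pay Pb = Ps − 23, where Ps is the price sellers receive.
Demand in terms of Ps becomes xd = 640 − 8(Ps − 23) = 824 - 8Ps. Setting this equal to supply: 824 - 8Ps = -199.5 + 3.5Ps, so Ps = 89.
Buyers pay Pb = 89 − 23 = 66; x' = -199.5 + 3.5·89 = 112.
Government outlay = subsidy × quantity = 23 × 112 = 2576.

Government cost = $2576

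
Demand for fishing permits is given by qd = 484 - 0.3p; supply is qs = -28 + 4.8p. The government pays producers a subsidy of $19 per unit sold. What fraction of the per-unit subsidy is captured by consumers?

Pre-subsidy: 484 - 0.3p = -28 + 4.8p gives p* = 5120/51, q* = 7716/17.
With the subsidy, sellers receive ps = pb + 19 for each unit, where pb is the price buyers pay.
Supply in terms of pb becomes qs = -28 + 4.8(pb + 19) = 63.2 + 4.8pb. Setting this equal to demand: 484 - 0.3pb = 63.2 + 4.8pb, so pb = 4208/51.
Sellers receive ps = 4208/51 + 19 = 5177/51; q' = 484 − 0.3·(4208/51) = 39036/85.
Buyers' price falls by p* − pb = 5120/51 − 4208/51 = 304/17; sellers' price rises by ps − p* = 5177/51 − 5120/51 = 19/17.
So consumers capture (304/17)/19 = 16/17 of each unit of subsidy.

Consumer share = 16/17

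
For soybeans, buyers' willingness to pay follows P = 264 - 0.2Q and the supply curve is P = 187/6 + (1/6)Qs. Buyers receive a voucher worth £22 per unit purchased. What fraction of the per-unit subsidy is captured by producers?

Pre-subsidy: 264 - 0.2Q = 187/6 + (1/6)Q gives Q* = 635 and P* = 137.
With the rebate, buyers effectively pay Pb = Ps − 22, where Ps is the price sellers receive.
On the curves, Pb = 264 - 0.2Q and Ps = 187/6 + (1/6)Q; the wedge Ps − Pb = 22 gives 187/6 + (1/6)Q − (264 - 0.2Q) = 22, so Q' = 695.
Then Pb = 264 − 0.2·695 = 125 and Ps = 187/6 + (1/6)·695 = 147.
Buyers' price falls by P* − Pb = 137 − 125 = 12; sellers' price rises by Ps − P* = 147 − 137 = 10.
So producers capture 10/22 = 5/11 of each unit of subsidy.

Producer share = 5/11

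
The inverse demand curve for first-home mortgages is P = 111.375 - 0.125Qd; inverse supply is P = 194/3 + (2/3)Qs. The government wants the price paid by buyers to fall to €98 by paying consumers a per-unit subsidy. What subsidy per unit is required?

At a buyer price of 98, quantity demanded is 891 − 8·98 = 107.
Sellers supply 107 only when they receive Ps = 194/3 + (2/3)·107 = 136.
s = Ps − Pb = 136 − 98 = 38.

Required subsidy s = €38 per unit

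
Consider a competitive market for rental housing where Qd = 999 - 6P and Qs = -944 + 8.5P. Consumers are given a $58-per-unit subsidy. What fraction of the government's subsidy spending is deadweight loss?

Pre-subsidy: 999 - 6P = -944 + 8.5P gives P* = 134, Q* = 195.
With the rebate, buyers effectively pay Pb = Ps − 58, where Ps is the price sellers receive.
Demand in terms of Ps becomes Qd = 999 − 6(Ps − 58) = 1347 - 6Ps. Setting this equal to supply: 1347 - 6Ps = -944 + 8.5Ps, so Ps = 158.
Buyers pay Pb = 158 − 58 = 100; Q' = -944 + 8.5·158 = 399.
ΔCS = ½(195 + 399)(134 − 100) = 10098; ΔPS = ½(195 + 399)(158 − 134) = 7128.
Government spending = 58 × 399 = 23142.
DWL = ½ × 58 × (399 − 195) = 5916; fraction = 5916 / 23142 = 34/133.

DWL / government spending = 34/133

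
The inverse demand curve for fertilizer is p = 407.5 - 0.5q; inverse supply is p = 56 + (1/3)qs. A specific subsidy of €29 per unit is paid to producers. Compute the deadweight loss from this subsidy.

Deadweight loss = €504.6

Pre-subsidy: 407.5 - 0.5q = 56 + (1/3)q gives q* = 421.8 and p* = 196.6.
With the subsidy, sellers receive ps = pb + 29 for each unit, where pb is the price buyers pay.
On the curves, pb = 407.5 - 0.5q and ps = 56 + (1/3)q; the wedge ps − pb = 29 gives 56 + (1/3)q − (407.5 - 0.5q) = 29, so q' = 456.6.
Then pb = 407.5 − 0.5·456.6 = 179.2 and ps = 56 + (1/3)·456.6 = 208.2.
The subsidy expands output by 456.6 − 421.8 = 34.8 past the efficient level; on those units the gap between marginal cost and willingness to pay runs from 0 up to 29.
DWL = ½ × 29 × 34.8 = 504.6.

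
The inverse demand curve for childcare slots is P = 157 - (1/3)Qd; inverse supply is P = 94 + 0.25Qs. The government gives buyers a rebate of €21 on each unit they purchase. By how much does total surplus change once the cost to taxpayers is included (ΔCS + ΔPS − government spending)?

Pre-subsidy: 157 - (1/3)Q = 94 + 0.25Q gives Q* = 108 and P* = 121.
With the rebate, buyers effectively pay Pb = Ps − 21, where Ps is the price sellers receive.
On the curves, Pb = 157 - (1/3)Q and Ps = 94 + 0.25Q; the wedge Ps − Pb = 21 gives 94 + 0.25Q − (157 - (1/3)Q) = 21, so Q' = 144.
Then Pb = 157 − (1/3)·144 = 109 and Ps = 94 + 0.25·144 = 130.
ΔCS = ½(108 + 144)(121 − 109) = 1512; ΔPS = ½(108 + 144)(130 − 121) = 1134.
Government spending = 21 × 144 = 3024.
Net change = 1512 + 1134 − 3024 = -378. The loss equals the DWL triangle ½·21·36.

Net change in total surplus = -€378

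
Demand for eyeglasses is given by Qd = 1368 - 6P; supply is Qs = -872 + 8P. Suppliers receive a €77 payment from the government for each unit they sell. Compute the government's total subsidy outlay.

Pre-subsidy: 1368 - 6P = -872 + 8P gives P* = 160, Q* = 408.
With the subsidy, sellers receive Ps = Pb + 77 for each unit, where Pb is the price buyers pay.
Supply in terms of Pb becomes Qs = -872 + 8(Pb + 77) = -256 + 8Pb. Setting this equal to demand: 1368 - 6Pb = -256 + 8Pb, so Pb = 116.
Sellers receive Ps = 116 + 77 = 193; Q' = 1368 − 6·116 = 672.
Government outlay = subsidy × quantity = 77 × 672 = 51744.

Government cost = €51744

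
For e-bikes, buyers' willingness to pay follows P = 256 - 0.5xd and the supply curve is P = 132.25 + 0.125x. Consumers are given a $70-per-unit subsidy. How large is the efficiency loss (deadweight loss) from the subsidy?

Deadweight loss = $3920

Pre-subsidy: 256 - 0.5x = 132.25 + 0.125x gives x* = 198 and P* = 157.
With the rebate, buyers effectively pay Pb = Ps − 70, where Ps is the price sellers receive.
On the curves, Pb = 256 - 0.5x and Ps = 132.25 + 0.125x; the wedge Ps − Pb = 70 gives 132.25 + 0.125x − (256 - 0.5x) = 70, so x' = 310.
Then Pb = 256 − 0.5·310 = 101 and Ps = 132.25 + 0.125·310 = 171.
The subsidy expands output by 310 − 198 = 112 past the efficient level; on those units the gap between marginal cost and willingness to pay runs from 0 up to 70.
DWL = ½ × 70 × 112 = 3920.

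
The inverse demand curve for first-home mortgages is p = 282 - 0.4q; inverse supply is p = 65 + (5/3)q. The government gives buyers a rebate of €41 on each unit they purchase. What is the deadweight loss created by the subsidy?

Deadweight loss = 25215/62

Pre-subsidy: 282 - 0.4q = 65 + (5/3)q gives q* = 105 and p* = 240.
With the rebate, buyers effectively pay pb = ps − 41, where ps is the price sellers receive.
On the curves, pb = 282 - 0.4q and ps = 65 + (5/3)q; the wedge ps − pb = 41 gives 65 + (5/3)q − (282 - 0.4q) = 41, so q' = 3870/31.
Then pb = 282 − 0.4·(3870/31) = 7194/31 and ps = 65 + (5/3)·(3870/31) = 8465/31.
The subsidy expands output by 3870/31 − 105 = 615/31 past the efficient level; on those units the gap between marginal cost and willingness to pay runs from 0 up to 41.
DWL = ½ × 41 × 615/31 = 25215/62.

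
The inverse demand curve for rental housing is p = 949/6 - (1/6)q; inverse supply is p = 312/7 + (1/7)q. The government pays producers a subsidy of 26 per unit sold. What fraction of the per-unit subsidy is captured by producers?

Producer share = 6/13

Pre-subsidy: 949/6 - (1/6)q = 312/7 + (1/7)q gives q* = 367 and p* = 97.
With the subsidy, sellers receive ps = pb + 26 for each unit, where pb is the price buyers pay.
On the curves, pb = 949/6 - (1/6)q and ps = 312/7 + (1/7)q; the wedge ps − pb = 26 gives 312/7 + (1/7)q − (949/6 - (1/6)q) = 26, so q' = 451.
Then pb = 949/6 − (1/6)·451 = 83 and ps = 312/7 + (1/7)·451 = 109.
Buyers' price falls by p* − pb = 97 − 83 = 14; sellers' price rises by ps − p* = 109 − 97 = 12.
So producers capture 12/26 = 6/13 of each unit of subsidy.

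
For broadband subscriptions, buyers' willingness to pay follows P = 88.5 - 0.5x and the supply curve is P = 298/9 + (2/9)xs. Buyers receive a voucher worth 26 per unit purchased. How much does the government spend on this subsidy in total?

Government cost = 2930

Pre-subsidy: 88.5 - 0.5x = 298/9 + (2/9)x gives x* = 997/13 and P* = 652/13.
With the rebate, buyers effectively pay Pb = Ps − 26, where Ps is the price sellers receive.
On the curves, Pb = 88.5 - 0.5x and Ps = 298/9 + (2/9)x; the wedge Ps − Pb = 26 gives 298/9 + (2/9)x − (88.5 - 0.5x) = 26, so x' = 1465/13.
Then Pb = 88.5 − 0.5·(1465/13) = 418/13 and Ps = 298/9 + (2/9)·(1465/13) = 756/13.
Government outlay = subsidy × quantity = 26 × 1465/13 = 2930.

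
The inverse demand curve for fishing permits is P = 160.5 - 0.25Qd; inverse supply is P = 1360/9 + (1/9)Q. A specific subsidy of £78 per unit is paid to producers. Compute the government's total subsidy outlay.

Government cost = £18876

Pre-subsidy: 160.5 - 0.25Q = 1360/9 + (1/9)Q gives Q* = 26 and P* = 154.
With the subsidy, sellers receive Ps = Pb + 78 for each unit, where Pb is the price buyers pay.
On the curves, Pb = 160.5 - 0.25Q and Ps = 1360/9 + (1/9)Q; the wedge Ps − Pb = 78 gives 1360/9 + (1/9)Q − (160.5 - 0.25Q) = 78, so Q' = 242.
Then Pb = 160.5 − 0.25·242 = 100 and Ps = 1360/9 + (1/9)·242 = 178.
Government outlay = subsidy × quantity = 78 × 242 = 18876.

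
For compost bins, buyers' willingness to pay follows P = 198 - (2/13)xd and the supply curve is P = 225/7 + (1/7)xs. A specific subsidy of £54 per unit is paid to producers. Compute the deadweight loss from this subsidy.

Deadweight loss = £4914

Pre-subsidy: 198 - (2/13)x = 225/7 + (1/7)x gives x* = 559 and P* = 112.
With the subsidy, sellers receive Ps = Pb + 54 for each unit, where Pb is the price buyers pay.
On the curves, Pb = 198 - (2/13)x and Ps = 225/7 + (1/7)x; the wedge Ps − Pb = 54 gives 225/7 + (1/7)x − (198 - (2/13)x) = 54, so x' = 741.
Then Pb = 198 − (2/13)·741 = 84 and Ps = 225/7 + (1/7)·741 = 138.
The subsidy expands output by 741 − 559 = 182 past the efficient level; on those units the gap between marginal cost and willingness to pay runs from 0 up to 54.
DWL = ½ × 54 × 182 = 4914.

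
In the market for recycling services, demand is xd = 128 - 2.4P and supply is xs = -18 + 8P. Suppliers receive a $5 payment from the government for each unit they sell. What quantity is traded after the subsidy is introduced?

Pre-subsidy: 128 - 2.4P = -18 + 8P gives P* = 365/26, x* = 1226/13.
With the subsidy, sellers receive Ps = Pb + 5 for each unit, where Pb is the price buyers pay.
Supply in terms of Pb becomes xs = -18 + 8(Pb + 5) = 22 + 8Pb. Setting this equal to demand: 128 - 2.4Pb = 22 + 8Pb, so Pb = 265/26.
Sellers receive Ps = 265/26 + 5 = 395/26; x' = 128 − 2.4·(265/26) = 1346/13.

x' = 1346/13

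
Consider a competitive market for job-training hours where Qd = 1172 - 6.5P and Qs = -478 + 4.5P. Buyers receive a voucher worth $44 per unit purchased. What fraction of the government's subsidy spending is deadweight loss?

DWL / government spending = 117/628

Pre-subsidy: 1172 - 6.5P = -478 + 4.5P gives P* = 150, Q* = 197.
With the rebate, buyers effectively pay Pb = Ps − 44, where Ps is the price sellers receive.
Demand in terms of Ps becomes Qd = 1172 − 6.5(Ps − 44) = 1458 - 6.5Ps. Setting this equal to supply: 1458 - 6.5Ps = -478 + 4.5Ps, so Ps = 176.
Buyers pay Pb = 176 − 44 = 132; Q' = -478 + 4.5·176 = 314.
ΔCS = ½(197 + 314)(150 − 132) = 4599; ΔPS = ½(197 + 314)(176 − 150) = 6643.
Government spending = 44 × 314 = 13816.
DWL = ½ × 44 × (314 − 197) = 2574; fraction = 2574 / 13816 = 117/628.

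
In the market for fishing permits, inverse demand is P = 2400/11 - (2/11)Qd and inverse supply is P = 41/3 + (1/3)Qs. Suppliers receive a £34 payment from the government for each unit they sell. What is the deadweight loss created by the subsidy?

Deadweight loss = £1122

Pre-subsidy: 2400/11 - (2/11)Q = 41/3 + (1/3)Q gives Q* = 397 and P* = 146.
With the subsidy, sellers receive Ps = Pb + 34 for each unit, where Pb is the price buyers pay.
On the curves, Pb = 2400/11 - (2/11)Q and Ps = 41/3 + (1/3)Q; the wedge Ps − Pb = 34 gives 41/3 + (1/3)Q − (2400/11 - (2/11)Q) = 34, so Q' = 463.
Then Pb = 2400/11 − (2/11)·463 = 134 and Ps = 41/3 + (1/3)·463 = 168.
The subsidy expands output by 463 − 397 = 66 past the efficient level; on those units the gap between marginal cost and willingness to pay runs from 0 up to 34.
DWL = ½ × 34 × 66 = 1122.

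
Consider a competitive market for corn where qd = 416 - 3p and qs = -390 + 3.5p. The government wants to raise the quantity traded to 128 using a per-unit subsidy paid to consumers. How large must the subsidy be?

Required subsidy s = 52 per unit

At q = 128, invert demand for the buyer price: pb = (416 − 128)/3 = 96; invert supply for the seller price: ps = (128 − (-390))/3.5 = 148.
The subsidy must fill the gap: s = ps − pb = 148 − 96 = 52.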